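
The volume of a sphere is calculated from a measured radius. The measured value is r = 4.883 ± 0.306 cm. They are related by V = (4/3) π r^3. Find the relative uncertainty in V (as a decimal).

0.188

For a monomial V ∝ r^3, fractional errors add in quadrature:
  (3·δr/r)² = (3×0.0627)² = 0.0353
δV/V = √(0.0353) = 0.188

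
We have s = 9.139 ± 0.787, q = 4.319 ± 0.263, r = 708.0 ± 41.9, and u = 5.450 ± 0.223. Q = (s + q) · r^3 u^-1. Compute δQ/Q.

Let w = s + q = 13.46. δw = √(δs² + δq²) = √(0.619 + 0.0692) = 0.830, so δw/w = 0.0617.
Q is then a monomial in w, r, u:
δQ/Q = √((δw/w)² + (3·δr/r)² + (-1·δu/u)²) = √(0.00380 + 0.0315 + 0.00167) = 0.192

0.192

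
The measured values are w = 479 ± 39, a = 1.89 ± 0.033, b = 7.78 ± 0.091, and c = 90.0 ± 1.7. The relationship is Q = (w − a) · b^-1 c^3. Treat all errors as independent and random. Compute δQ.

Let u = w − a = 477. δu = √(δw² + δa²) = √(1520 + 0.00109) = 39.0, so δu/u = 0.0817.
Q is then a monomial in u, b, c:
δQ/Q = √((δu/u)² + (-1·δb/b)² + (3·δc/c)²) = √(0.00668 + 0.000137 + 0.00321) = 0.100
Q = 4.47e+07, so δQ = 0.100 × 4.47e+07 = 4.48e+06.

4.48e+06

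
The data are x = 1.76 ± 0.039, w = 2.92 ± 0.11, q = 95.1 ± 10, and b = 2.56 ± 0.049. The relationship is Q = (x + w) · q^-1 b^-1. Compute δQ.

Let u = x + w = 4.68. δu = √(δx² + δw²) = √(0.00152 + 0.0121) = 0.117, so δu/u = 0.0249.
Q is then a monomial in u, q, b:
δQ/Q = √((δu/u)² + (-1·δq/q)² + (-1·δb/b)²) = √(0.000622 + 0.0111 + 0.000366) = 0.110
Q = 0.0192, so δQ = 0.110 × 0.0192 = 0.00211.

0.00211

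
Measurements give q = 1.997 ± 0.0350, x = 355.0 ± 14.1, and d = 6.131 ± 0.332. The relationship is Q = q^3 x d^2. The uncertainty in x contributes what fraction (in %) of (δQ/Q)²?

(δQ/Q)² = (3·δq/q)² + (1·δx/x)² + (2·δd/d)²
  q term: (3×0.0175)² = 0.00276
  x term: (1×0.0397)² = 0.00158
  d term: (2×0.0542)² = 0.0117
Total = 0.0161. Share from x = 0.00158/0.0161 = 0.0982.

9.82%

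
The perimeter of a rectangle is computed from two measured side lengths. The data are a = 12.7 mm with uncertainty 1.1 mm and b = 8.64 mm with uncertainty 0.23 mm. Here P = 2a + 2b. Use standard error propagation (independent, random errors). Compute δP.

2.25 mm

Absolute uncertainties add in quadrature for a linear combination:
  (2·δa)² = 4.84;  (2·δb)² = 0.212
δP = √(5.05) = 2.25 mm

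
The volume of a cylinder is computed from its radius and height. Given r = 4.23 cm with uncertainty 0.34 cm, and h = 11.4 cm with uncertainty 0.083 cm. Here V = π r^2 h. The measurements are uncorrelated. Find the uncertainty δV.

Since V is a product/quotient, work with relative uncertainties:
  (2·δr/r)² = (2×0.0804)² = 0.0258;  (1·δh/h)² = (1×0.00728)² = 5.3e-05
δV/V = √(0.0259) = 0.161
V = 641 cm^3, so δV = 0.161 × 641 = 103 cm^3.

103 cm^3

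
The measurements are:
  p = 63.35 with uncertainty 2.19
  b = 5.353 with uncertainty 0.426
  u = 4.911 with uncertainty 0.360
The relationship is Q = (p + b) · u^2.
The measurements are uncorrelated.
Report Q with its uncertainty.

1657 ± 249

Let w = p + b = 68.70. δw = √(δp² + δb²) = √(4.80 + 0.181) = 2.23, so δw/w = 0.0325.
Q is then a monomial in w, u:
δQ/Q = √((δw/w)² + (2·δu/u)²) = √(0.00105 + 0.0215) = 0.150
Q = 1657, so δQ = 0.150 × 1657 = 249.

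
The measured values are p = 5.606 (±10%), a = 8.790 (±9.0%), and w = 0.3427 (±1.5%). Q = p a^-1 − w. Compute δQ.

0.0860

Let h = p·a^-1 = 0.6378. δh/h = √((1·δp/p)² + (-1·δa/a)²) = √(0.0100 + 0.00810) = 0.135, so δh = 0.0858.
Q = h − w: δQ = √(δh² + δw²) = √(0.00736 + 2.64e-05) = 0.0860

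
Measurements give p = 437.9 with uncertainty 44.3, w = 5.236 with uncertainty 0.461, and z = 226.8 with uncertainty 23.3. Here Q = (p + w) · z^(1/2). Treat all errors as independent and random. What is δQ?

Let u = p + w = 443.1. δu = √(δp² + δw²) = √(1960 + 0.213) = 44.3, so δu/u = 0.1000.
Q is then a monomial in u, z:
δQ/Q = √((δu/u)² + (½·δz/z)²) = √(0.00999 + 0.00264) = 0.112
Q = 6674, so δQ = 0.112 × 6674 = 750.

750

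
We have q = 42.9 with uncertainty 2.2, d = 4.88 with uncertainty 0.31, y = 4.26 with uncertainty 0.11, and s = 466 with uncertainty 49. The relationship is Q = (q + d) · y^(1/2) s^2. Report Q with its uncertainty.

Let u = q + d = 47.8. δu = √(δq² + δd²) = √(4.84 + 0.0961) = 2.22, so δu/u = 0.0465.
Q is then a monomial in u, y, s:
δQ/Q = √((δu/u)² + (½·δy/y)² + (2·δs/s)²) = √(0.00216 + 0.000167 + 0.0442) = 0.216
Q = 2.14e+07, so δQ = 0.216 × 2.14e+07 = 4.62e+06.

(2.14 ± 0.462) × 10^7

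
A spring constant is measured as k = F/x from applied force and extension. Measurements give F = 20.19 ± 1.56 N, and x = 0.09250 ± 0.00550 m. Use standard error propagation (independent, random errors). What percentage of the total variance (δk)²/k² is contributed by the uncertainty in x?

37.2%

(δk/k)² = (1·δF/F)² + (-1·δx/x)²
  F term: (1×0.0773)² = 0.00597
  x term: (-1×0.0595)² = 0.00354
Total = 0.00951. Share from x = 0.00354/0.00951 = 0.372.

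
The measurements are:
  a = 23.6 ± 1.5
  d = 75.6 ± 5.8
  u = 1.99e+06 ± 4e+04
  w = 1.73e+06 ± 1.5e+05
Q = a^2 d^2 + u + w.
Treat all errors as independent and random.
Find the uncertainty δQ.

Let p = a^2·d^2 = 3.18e+06. δp/p = √((2·δa/a)² + (2·δd/d)²) = √(0.0162 + 0.0235) = 0.199, so δp = 6.34e+05.
Q = p + u + w: δQ = √(δp² + δu² + δw²) = √(4.02e+11 + 1.6e+09 + 2.25e+10) = 6.53e+05

6.53e+05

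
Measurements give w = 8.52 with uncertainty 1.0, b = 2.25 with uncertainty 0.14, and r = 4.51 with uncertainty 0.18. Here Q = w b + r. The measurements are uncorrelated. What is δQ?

Let p = w·b = 19.2. δp/p = √((1·δw/w)² + (1·δb/b)²) = √(0.0138 + 0.00387) = 0.133, so δp = 2.55.
Q = p + r: δQ = √(δp² + δr²) = √(6.49 + 0.0324) = 2.55

2.55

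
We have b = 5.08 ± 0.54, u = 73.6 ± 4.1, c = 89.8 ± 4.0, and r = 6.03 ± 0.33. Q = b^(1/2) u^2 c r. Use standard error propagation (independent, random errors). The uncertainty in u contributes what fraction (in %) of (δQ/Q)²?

(δQ/Q)² = (½·δb/b)² + (2·δu/u)² + (1·δc/c)² + (1·δr/r)²
  b term: (0.5×0.106)² = 0.00282
  u term: (2×0.0557)² = 0.0124
  c term: (1×0.0445)² = 0.00198
  r term: (1×0.0547)² = 0.00299
Total = 0.0202. Share from u = 0.0124/0.0202 = 0.614.

61.4%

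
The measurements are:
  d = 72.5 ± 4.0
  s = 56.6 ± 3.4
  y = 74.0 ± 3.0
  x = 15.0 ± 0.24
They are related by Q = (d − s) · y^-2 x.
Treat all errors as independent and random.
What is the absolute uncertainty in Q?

Let u = d − s = 15.9. δu = √(δd² + δs²) = √(16.0 + 11.6) = 5.25, so δu/u = 0.330.
Q is then a monomial in u, y, x:
δQ/Q = √((δu/u)² + (-2·δy/y)² + (1·δx/x)²) = √(0.109 + 0.00657 + 0.000256) = 0.340
Q = 0.0436, so δQ = 0.340 × 0.0436 = 0.0148.

0.0148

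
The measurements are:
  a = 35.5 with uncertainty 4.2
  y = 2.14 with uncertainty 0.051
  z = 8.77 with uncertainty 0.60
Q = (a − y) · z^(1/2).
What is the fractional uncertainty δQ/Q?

0.130

Let u = a − y = 33.4. δu = √(δa² + δy²) = √(17.6 + 0.00260) = 4.20, so δu/u = 0.126.
Q is then a monomial in u, z:
δQ/Q = √((δu/u)² + (½·δz/z)²) = √(0.0159 + 0.00117) = 0.130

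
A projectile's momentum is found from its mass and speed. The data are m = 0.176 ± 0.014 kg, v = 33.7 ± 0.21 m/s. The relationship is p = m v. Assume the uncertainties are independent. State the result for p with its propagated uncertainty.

5.93 ± 0.473 kg·m/s

Each factor contributes (exponent × relative error)² to (δp/p)²:
  (1·δm/m)² = (1×0.0795)² = 0.00633;  (1·δv/v)² = (1×0.00623)² = 3.88e-05
δp/p = √(0.00637) = 0.0798
p = 5.93 kg·m/s, so δp = 0.0798 × 5.93 = 0.473 kg·m/s.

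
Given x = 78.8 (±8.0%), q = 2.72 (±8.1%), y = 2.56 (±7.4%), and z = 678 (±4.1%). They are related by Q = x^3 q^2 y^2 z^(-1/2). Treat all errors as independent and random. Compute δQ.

Each factor contributes (exponent × relative error)² to (δQ/Q)²:
  (3·δx/x)² = (3×0.0800)² = 0.0576;  (2·δq/q)² = (2×0.0810)² = 0.0262;  (2·δy/y)² = (2×0.0740)² = 0.0219;  (−½·δz/z)² = (-0.5×0.0410)² = 0.000420
δQ/Q = √(0.106) = 0.326
Q = 9.11e+05, so δQ = 0.326 × 9.11e+05 = 2.97e+05.

2.97e+05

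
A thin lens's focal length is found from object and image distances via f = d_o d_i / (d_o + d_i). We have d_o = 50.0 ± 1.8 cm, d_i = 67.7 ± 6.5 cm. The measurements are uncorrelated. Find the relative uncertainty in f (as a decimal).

∂f/∂d_o = (d_i/(d_o+d_i))² = 0.331;  ∂f/∂d_i = (d_o/(d_o+d_i))² = 0.180
δf = √((∂f/∂d_o · δd_o)² + (∂f/∂d_i · δd_i)²) = √(0.355 + 1.38) = 1.32 cm
f = 28.8 cm, so δf/f = 1.32/28.8 = 0.0457.

0.0457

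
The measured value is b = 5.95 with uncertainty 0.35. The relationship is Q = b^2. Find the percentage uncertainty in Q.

11.8%

Since Q is a product/quotient, work with relative uncertainties:
  (2·δb/b)² = (2×0.0588)² = 0.0138
δQ/Q = √(0.0138) = 0.118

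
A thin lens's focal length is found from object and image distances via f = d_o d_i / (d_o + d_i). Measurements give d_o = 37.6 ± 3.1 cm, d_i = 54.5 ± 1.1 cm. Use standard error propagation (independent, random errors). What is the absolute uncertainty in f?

1.10 cm

∂f/∂d_o = (d_i/(d_o+d_i))² = 0.350;  ∂f/∂d_i = (d_o/(d_o+d_i))² = 0.167
δf = √((∂f/∂d_o · δd_o)² + (∂f/∂d_i · δd_i)²) = √(1.18 + 0.0336) = 1.10 cm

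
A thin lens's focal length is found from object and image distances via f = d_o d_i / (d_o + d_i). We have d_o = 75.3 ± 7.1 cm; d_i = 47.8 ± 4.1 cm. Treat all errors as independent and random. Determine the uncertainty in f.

∂f/∂d_o = (d_i/(d_o+d_i))² = 0.151;  ∂f/∂d_i = (d_o/(d_o+d_i))² = 0.374
δf = √((∂f/∂d_o · δd_o)² + (∂f/∂d_i · δd_i)²) = √(1.15 + 2.35) = 1.87 cm

1.87 cm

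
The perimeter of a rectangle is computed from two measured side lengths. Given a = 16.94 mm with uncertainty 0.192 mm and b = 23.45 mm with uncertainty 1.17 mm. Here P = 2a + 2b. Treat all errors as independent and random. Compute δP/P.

0.0294

P is a linear combination, so absolute uncertainties add in quadrature:
  (2·δa)² = 0.147;  (2·δb)² = 5.48
δP = √(5.62) = 2.37 mm
P = 80.78 mm, so δP/P = 2.37/80.78 = 0.0294.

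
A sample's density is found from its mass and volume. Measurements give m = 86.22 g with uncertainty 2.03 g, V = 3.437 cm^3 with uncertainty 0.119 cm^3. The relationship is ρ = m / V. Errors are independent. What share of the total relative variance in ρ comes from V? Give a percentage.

68.4%

(δρ/ρ)² = (1·δm/m)² + (-1·δV/V)²
  m term: (1×0.0235)² = 0.000554
  V term: (-1×0.0346)² = 0.00120
Total = 0.00175. Share from V = 0.00120/0.00175 = 0.684.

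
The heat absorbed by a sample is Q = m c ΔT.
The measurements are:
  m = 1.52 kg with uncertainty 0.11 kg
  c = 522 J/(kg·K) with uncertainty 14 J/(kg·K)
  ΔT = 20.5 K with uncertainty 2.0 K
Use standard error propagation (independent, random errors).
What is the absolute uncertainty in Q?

Products/powers → add relative errors in quadrature, weighted by exponent:
  (1·δm/m)² = (1×0.0724)² = 0.00524;  (1·δc/c)² = (1×0.0268)² = 0.000719;  (1·δΔT/ΔT)² = (1×0.0976)² = 0.00952
δQ/Q = √(0.0155) = 0.124
Q = 16300 J, so δQ = 0.124 × 16300 = 2020 J.

2020 J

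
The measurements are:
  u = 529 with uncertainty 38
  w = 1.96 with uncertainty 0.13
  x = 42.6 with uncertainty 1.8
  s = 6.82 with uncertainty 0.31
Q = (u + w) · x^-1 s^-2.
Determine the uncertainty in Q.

0.0330

Let h = u + w = 531. δh = √(δu² + δw²) = √(1440 + 0.0169) = 38.0, so δh/h = 0.0716.
Q is then a monomial in h, x, s:
δQ/Q = √((δh/h)² + (-1·δx/x)² + (-2·δs/s)²) = √(0.00512 + 0.00179 + 0.00826) = 0.123
Q = 0.268, so δQ = 0.123 × 0.268 = 0.0330.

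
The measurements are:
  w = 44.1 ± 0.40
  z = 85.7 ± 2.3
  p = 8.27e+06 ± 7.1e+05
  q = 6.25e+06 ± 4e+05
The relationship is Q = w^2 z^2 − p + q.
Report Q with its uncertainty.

(1.23 ± 0.115) × 10^7

Let h = w^2·z^2 = 1.43e+07. δh/h = √((2·δw/w)² + (2·δz/z)²) = √(0.000329 + 0.00288) = 0.0567, so δh = 8.09e+05.
Q = h − p + q: δQ = √(δh² + δp² + δq²) = √(6.55e+11 + 5.04e+11 + 1.6e+11) = 1.15e+06
Q = 1.23e+07.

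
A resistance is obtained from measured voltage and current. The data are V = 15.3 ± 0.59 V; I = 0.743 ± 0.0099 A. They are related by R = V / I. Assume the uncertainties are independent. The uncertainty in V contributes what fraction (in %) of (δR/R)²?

89.3%

(δR/R)² = (1·δV/V)² + (-1·δI/I)²
  V term: (1×0.0386)² = 0.00149
  I term: (-1×0.0133)² = 0.000178
Total = 0.00166. Share from V = 0.00149/0.00166 = 0.893.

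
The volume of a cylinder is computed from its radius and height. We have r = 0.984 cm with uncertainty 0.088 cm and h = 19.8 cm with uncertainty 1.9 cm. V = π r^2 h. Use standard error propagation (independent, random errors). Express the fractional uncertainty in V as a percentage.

20.3%

Products/powers → add relative errors in quadrature, weighted by exponent:
  (2·δr/r)² = (2×0.0894)² = 0.0320;  (1·δh/h)² = (1×0.0960)² = 0.00921
δV/V = √(0.0412) = 0.203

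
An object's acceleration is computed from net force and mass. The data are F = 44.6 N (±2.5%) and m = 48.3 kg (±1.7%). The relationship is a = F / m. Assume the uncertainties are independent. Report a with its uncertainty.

0.923 ± 0.0279 m/s^2

Products/powers → add relative errors in quadrature, weighted by exponent:
  (1·δF/F)² = (1×0.0250)² = 0.000625;  (-1·δm/m)² = (-1×0.0170)² = 0.000289
δa/a = √(0.000914) = 0.0302
a = 0.923 m/s^2, so δa = 0.0302 × 0.923 = 0.0279 m/s^2.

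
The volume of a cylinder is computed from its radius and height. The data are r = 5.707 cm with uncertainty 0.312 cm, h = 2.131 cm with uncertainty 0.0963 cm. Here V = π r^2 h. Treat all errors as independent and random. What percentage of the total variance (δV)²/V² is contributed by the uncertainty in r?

(δV/V)² = (2·δr/r)² + (1·δh/h)²
  r term: (2×0.0547)² = 0.0120
  h term: (1×0.0452)² = 0.00204
Total = 0.0140. Share from r = 0.0120/0.0140 = 0.854.

85.4%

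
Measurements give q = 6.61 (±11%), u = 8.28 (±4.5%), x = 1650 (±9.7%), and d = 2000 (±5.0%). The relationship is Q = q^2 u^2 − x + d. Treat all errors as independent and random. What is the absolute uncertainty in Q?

Let p = q^2·u^2 = 3000. δp/p = √((2·δq/q)² + (2·δu/u)²) = √(0.0484 + 0.00810) = 0.238, so δp = 712.
Q = p − x + d: δQ = √(δp² + δx² + δd²) = √(5.07e+05 + 25600 + 10000) = 737

737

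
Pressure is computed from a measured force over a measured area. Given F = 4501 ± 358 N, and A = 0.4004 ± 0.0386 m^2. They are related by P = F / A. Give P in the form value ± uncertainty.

Products/powers → add relative errors in quadrature, weighted by exponent:
  (1·δF/F)² = (1×0.0795)² = 0.00633;  (-1·δA/A)² = (-1×0.0964)² = 0.00929
δP/P = √(0.0156) = 0.125
P = 11240 Pa, so δP = 0.125 × 11240 = 1400 Pa.

11240 ± 1400 Pa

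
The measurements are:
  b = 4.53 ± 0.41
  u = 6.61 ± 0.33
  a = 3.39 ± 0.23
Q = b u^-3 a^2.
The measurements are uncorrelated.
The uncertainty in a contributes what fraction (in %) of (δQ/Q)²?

37.5%

(δQ/Q)² = (1·δb/b)² + (-3·δu/u)² + (2·δa/a)²
  b term: (1×0.0905)² = 0.00819
  u term: (-3×0.0499)² = 0.0224
  a term: (2×0.0678)² = 0.0184
Total = 0.0490. Share from a = 0.0184/0.0490 = 0.375.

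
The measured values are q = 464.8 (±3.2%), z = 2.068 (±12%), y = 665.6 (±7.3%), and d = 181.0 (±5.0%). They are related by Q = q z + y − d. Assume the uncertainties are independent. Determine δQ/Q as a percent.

8.94%

Let p = q·z = 961.2. δp/p = √((1·δq/q)² + (1·δz/z)²) = √(0.00102 + 0.0144) = 0.124, so δp = 119.
Q = p + y − d: δQ = √(δp² + δy² + δd²) = √(14300 + 2360 + 81.9) = 129
Q = 1446, so δQ/Q = 129/1446 = 0.0894.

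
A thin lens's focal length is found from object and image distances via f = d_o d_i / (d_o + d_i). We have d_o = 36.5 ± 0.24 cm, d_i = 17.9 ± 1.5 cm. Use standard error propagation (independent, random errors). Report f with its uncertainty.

∂f/∂d_o = (d_i/(d_o+d_i))² = 0.108;  ∂f/∂d_i = (d_o/(d_o+d_i))² = 0.450
δf = √((∂f/∂d_o · δd_o)² + (∂f/∂d_i · δd_i)²) = √(0.000675 + 0.456) = 0.676 cm
f = 12.0 cm.

12.0 ± 0.676 cm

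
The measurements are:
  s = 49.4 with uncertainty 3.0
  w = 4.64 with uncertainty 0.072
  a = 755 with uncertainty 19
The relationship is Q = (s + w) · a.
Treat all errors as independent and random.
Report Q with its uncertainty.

Let u = s + w = 54.0. δu = √(δs² + δw²) = √(9.00 + 0.00518) = 3.00, so δu/u = 0.0555.
Q is then a monomial in u, a:
δQ/Q = √((δu/u)² + (1·δa/a)²) = √(0.00308 + 0.000633) = 0.0610
Q = 40800, so δQ = 0.0610 × 40800 = 2490.

40800 ± 2490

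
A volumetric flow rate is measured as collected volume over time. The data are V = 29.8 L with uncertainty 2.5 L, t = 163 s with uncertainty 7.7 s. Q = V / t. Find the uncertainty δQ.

0.0176 L/s

Relative error in a monomial: (δQ/Q)² = Σ (nᵢ · δxᵢ/xᵢ)².
  (1·δV/V)² = (1×0.0839)² = 0.00704;  (-1·δt/t)² = (-1×0.0472)² = 0.00223
δQ/Q = √(0.00927) = 0.0963
Q = 0.183 L/s, so δQ = 0.0963 × 0.183 = 0.0176 L/s.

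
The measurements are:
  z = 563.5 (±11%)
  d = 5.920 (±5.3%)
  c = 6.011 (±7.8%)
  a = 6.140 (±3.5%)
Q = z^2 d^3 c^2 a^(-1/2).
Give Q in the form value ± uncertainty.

(9.606 ± 3.01) × 10^8

Since Q is a product/quotient, work with relative uncertainties:
  (2·δz/z)² = (2×0.110)² = 0.0484;  (3·δd/d)² = (3×0.0530)² = 0.0253;  (2·δc/c)² = (2×0.0780)² = 0.0243;  (−½·δa/a)² = (-0.5×0.0350)² = 0.000306
δQ/Q = √(0.0983) = 0.314
Q = 9.606e+08, so δQ = 0.314 × 9.606e+08 = 3.01e+08.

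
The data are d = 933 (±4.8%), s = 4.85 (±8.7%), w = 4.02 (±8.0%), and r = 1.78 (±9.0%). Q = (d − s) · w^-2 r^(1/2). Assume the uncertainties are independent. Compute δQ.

13.3

Let u = d − s = 928. δu = √(δd² + δs²) = √(2010 + 0.178) = 44.8, so δu/u = 0.0483.
Q is then a monomial in u, w, r:
δQ/Q = √((δu/u)² + (-2·δw/w)² + (½·δr/r)²) = √(0.00233 + 0.0256 + 0.00203) = 0.173
Q = 76.6, so δQ = 0.173 × 76.6 = 13.3.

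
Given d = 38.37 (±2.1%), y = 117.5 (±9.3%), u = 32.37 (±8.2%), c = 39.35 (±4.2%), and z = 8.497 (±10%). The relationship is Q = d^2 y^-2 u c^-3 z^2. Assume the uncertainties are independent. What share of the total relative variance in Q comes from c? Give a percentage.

(δQ/Q)² = (2·δd/d)² + (-2·δy/y)² + (1·δu/u)² + (-3·δc/c)² + (2·δz/z)²
  d term: (2×0.0210)² = 0.00176
  y term: (-2×0.0930)² = 0.0346
  u term: (1×0.0820)² = 0.00672
  c term: (-3×0.0420)² = 0.0159
  z term: (2×0.100)² = 0.0400
Total = 0.0990. Share from c = 0.0159/0.0990 = 0.160.

16.0%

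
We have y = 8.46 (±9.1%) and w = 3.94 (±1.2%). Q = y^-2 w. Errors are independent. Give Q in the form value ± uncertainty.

0.0550 ± 0.0100

Products/powers → add relative errors in quadrature, weighted by exponent:
  (-2·δy/y)² = (-2×0.0910)² = 0.0331;  (1·δw/w)² = (1×0.0120)² = 0.000144
δQ/Q = √(0.0333) = 0.182
Q = 0.0550, so δQ = 0.182 × 0.0550 = 0.0100.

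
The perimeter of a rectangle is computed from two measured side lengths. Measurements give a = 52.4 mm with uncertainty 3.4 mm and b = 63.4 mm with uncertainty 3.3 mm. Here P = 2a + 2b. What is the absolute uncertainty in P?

Absolute uncertainties add in quadrature for a linear combination:
  (2·δa)² = 46.2;  (2·δb)² = 43.6
δP = √(89.8) = 9.48 mm

9.48 mm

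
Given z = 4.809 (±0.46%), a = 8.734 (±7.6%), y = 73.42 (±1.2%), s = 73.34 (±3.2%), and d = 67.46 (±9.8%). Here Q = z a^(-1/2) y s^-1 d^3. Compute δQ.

1.49e+05

Since Q is a product/quotient, work with relative uncertainties:
  (1·δz/z)² = (1×0.00460)² = 2.12e-05;  (−½·δa/a)² = (-0.5×0.0760)² = 0.00144;  (1·δy/y)² = (1×0.0120)² = 0.000144;  (-1·δs/s)² = (-1×0.0320)² = 0.00102;  (3·δd/d)² = (3×0.0980)² = 0.0864
δQ/Q = √(0.0891) = 0.298
Q = 500100, so δQ = 0.298 × 500100 = 1.49e+05.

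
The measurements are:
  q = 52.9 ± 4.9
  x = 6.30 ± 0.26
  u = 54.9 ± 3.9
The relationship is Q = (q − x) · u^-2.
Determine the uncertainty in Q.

Let w = q − x = 46.6. δw = √(δq² + δx²) = √(24.0 + 0.0676) = 4.91, so δw/w = 0.105.
Q is then a monomial in w, u:
δQ/Q = √((δw/w)² + (-2·δu/u)²) = √(0.0111 + 0.0202) = 0.177
Q = 0.0155, so δQ = 0.177 × 0.0155 = 0.00273.

0.00273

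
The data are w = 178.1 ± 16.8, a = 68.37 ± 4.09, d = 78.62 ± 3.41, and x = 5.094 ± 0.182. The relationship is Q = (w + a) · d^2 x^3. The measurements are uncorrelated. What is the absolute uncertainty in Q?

3.12e+07

Let u = w + a = 246.5. δu = √(δw² + δa²) = √(282 + 16.7) = 17.3, so δu/u = 0.0702.
Q is then a monomial in u, d, x:
δQ/Q = √((δu/u)² + (2·δd/d)² + (3·δx/x)²) = √(0.00492 + 0.00752 + 0.0115) = 0.155
Q = 2.014e+08, so δQ = 0.155 × 2.014e+08 = 3.12e+07.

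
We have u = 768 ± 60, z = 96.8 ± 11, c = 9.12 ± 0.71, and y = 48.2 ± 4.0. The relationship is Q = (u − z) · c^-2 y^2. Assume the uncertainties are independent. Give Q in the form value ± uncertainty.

Let w = u − z = 671. δw = √(δu² + δz²) = √(3600 + 121) = 61.0, so δw/w = 0.0909.
Q is then a monomial in w, c, y:
δQ/Q = √((δw/w)² + (-2·δc/c)² + (2·δy/y)²) = √(0.00826 + 0.0242 + 0.0275) = 0.245
Q = 18700, so δQ = 0.245 × 18700 = 4590.

18700 ± 4590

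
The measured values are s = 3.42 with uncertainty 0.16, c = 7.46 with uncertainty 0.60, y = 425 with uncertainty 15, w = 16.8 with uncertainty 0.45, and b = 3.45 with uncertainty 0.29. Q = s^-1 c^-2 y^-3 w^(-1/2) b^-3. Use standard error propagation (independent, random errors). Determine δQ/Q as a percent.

32.1%

Each factor contributes (exponent × relative error)² to (δQ/Q)²:
  (-1·δs/s)² = (-1×0.0468)² = 0.00219;  (-2·δc/c)² = (-2×0.0804)² = 0.0259;  (-3·δy/y)² = (-3×0.0353)² = 0.0112;  (−½·δw/w)² = (-0.5×0.0268)² = 0.000179;  (-3·δb/b)² = (-3×0.0841)² = 0.0636
δQ/Q = √(0.103) = 0.321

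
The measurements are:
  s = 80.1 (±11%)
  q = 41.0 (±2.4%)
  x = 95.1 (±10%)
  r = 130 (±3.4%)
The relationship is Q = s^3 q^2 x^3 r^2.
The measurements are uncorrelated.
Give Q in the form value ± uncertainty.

(1.26 ± 0.570) × 10^19

Since Q is a product/quotient, work with relative uncertainties:
  (3·δs/s)² = (3×0.110)² = 0.109;  (2·δq/q)² = (2×0.0240)² = 0.00230;  (3·δx/x)² = (3×0.100)² = 0.0900;  (2·δr/r)² = (2×0.0340)² = 0.00462
δQ/Q = √(0.206) = 0.454
Q = 1.26e+19, so δQ = 0.454 × 1.26e+19 = 5.7e+18.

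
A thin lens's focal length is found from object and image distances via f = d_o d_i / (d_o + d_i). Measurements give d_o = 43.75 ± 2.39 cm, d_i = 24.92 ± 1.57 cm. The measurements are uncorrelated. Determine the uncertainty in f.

∂f/∂d_o = (d_i/(d_o+d_i))² = 0.132;  ∂f/∂d_i = (d_o/(d_o+d_i))² = 0.406
δf = √((∂f/∂d_o · δd_o)² + (∂f/∂d_i · δd_i)²) = √(0.0991 + 0.406) = 0.711 cm

0.711 cm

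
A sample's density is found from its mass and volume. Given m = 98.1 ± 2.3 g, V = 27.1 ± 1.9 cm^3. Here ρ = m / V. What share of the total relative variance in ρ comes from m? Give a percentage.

10.1%

(δρ/ρ)² = (1·δm/m)² + (-1·δV/V)²
  m term: (1×0.0234)² = 0.000550
  V term: (-1×0.0701)² = 0.00492
Total = 0.00547. Share from m = 0.000550/0.00547 = 0.101.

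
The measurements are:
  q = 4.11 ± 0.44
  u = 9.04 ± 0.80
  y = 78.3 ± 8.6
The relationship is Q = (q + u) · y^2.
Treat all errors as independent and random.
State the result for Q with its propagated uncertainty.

Let w = q + u = 13.1. δw = √(δq² + δu²) = √(0.194 + 0.640) = 0.913, so δw/w = 0.0694.
Q is then a monomial in w, y:
δQ/Q = √((δw/w)² + (2·δy/y)²) = √(0.00482 + 0.0483) = 0.230
Q = 80600, so δQ = 0.230 × 80600 = 18600.

80600 ± 18600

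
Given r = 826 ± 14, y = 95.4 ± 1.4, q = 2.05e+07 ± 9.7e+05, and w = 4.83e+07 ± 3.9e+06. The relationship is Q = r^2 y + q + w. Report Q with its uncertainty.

(1.34 ± 0.0468) × 10^8

Let p = r^2·y = 6.51e+07. δp/p = √((2·δr/r)² + (1·δy/y)²) = √(0.00115 + 0.000215) = 0.0369, so δp = 2.4e+06.
Q = p + q + w: δQ = √(δp² + δq² + δw²) = √(5.78e+12 + 9.41e+11 + 1.52e+13) = 4.68e+06
Q = 1.34e+08.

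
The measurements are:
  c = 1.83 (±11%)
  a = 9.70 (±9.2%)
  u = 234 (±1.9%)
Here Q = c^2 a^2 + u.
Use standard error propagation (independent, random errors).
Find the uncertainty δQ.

90.5

Let p = c^2·a^2 = 315. δp/p = √((2·δc/c)² + (2·δa/a)²) = √(0.0484 + 0.0339) = 0.287, so δp = 90.4.
Q = p + u: δQ = √(δp² + δu²) = √(8170 + 19.8) = 90.5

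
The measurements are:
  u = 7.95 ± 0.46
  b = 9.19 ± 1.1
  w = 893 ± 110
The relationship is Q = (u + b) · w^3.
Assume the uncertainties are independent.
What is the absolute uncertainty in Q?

4.59e+09

Let h = u + b = 17.1. δh = √(δu² + δb²) = √(0.212 + 1.21) = 1.19, so δh/h = 0.0696.
Q is then a monomial in h, w:
δQ/Q = √((δh/h)² + (3·δw/w)²) = √(0.00484 + 0.137) = 0.376
Q = 1.22e+10, so δQ = 0.376 × 1.22e+10 = 4.59e+09.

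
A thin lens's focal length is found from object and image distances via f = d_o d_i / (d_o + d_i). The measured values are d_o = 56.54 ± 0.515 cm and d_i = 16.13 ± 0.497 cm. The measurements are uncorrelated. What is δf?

0.302 cm

∂f/∂d_o = (d_i/(d_o+d_i))² = 0.0493;  ∂f/∂d_i = (d_o/(d_o+d_i))² = 0.605
δf = √((∂f/∂d_o · δd_o)² + (∂f/∂d_i · δd_i)²) = √(0.000644 + 0.0905) = 0.302 cm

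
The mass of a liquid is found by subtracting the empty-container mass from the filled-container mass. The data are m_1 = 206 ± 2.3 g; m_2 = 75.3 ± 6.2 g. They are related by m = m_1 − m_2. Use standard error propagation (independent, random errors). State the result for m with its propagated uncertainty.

131 ± 6.61 g

Each term contributes (cᵢ δxᵢ)² to (δm)²:
  (δm_1)² = 5.29;  (δm_2)² = 38.4
δm = √(43.7) = 6.61 g
m = 131 g.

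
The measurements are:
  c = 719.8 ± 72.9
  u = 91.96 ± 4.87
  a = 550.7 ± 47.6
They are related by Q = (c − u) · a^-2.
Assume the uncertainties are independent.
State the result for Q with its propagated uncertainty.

Let w = c − u = 627.8. δw = √(δc² + δu²) = √(5310 + 23.7) = 73.1, so δw/w = 0.116.
Q is then a monomial in w, a:
δQ/Q = √((δw/w)² + (-2·δa/a)²) = √(0.0135 + 0.0299) = 0.208
Q = 0.002070, so δQ = 0.208 × 0.002070 = 0.000431.

0.002070 ± 0.000431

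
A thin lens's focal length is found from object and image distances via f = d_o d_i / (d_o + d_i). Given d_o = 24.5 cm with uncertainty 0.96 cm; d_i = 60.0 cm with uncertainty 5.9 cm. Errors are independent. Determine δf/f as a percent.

3.98%

∂f/∂d_o = (d_i/(d_o+d_i))² = 0.504;  ∂f/∂d_i = (d_o/(d_o+d_i))² = 0.0841
δf = √((∂f/∂d_o · δd_o)² + (∂f/∂d_i · δd_i)²) = √(0.234 + 0.246) = 0.693 cm
f = 17.4 cm, so δf/f = 0.693/17.4 = 0.0398.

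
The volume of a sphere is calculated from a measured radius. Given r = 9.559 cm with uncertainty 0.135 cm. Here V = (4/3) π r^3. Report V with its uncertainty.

3659 ± 155 cm^3

V is a product of powers, so relative uncertainties combine in quadrature:
  (3·δr/r)² = (3×0.0141)² = 0.00180
δV/V = √(0.00180) = 0.0424
V = 3659 cm^3, so δV = 0.0424 × 3659 = 155 cm^3.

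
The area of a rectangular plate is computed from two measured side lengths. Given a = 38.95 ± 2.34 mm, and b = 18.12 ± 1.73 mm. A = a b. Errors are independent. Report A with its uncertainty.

Relative error in a monomial: (δA/A)² = Σ (nᵢ · δxᵢ/xᵢ)².
  (1·δa/a)² = (1×0.0601)² = 0.00361;  (1·δb/b)² = (1×0.0955)² = 0.00912
δA/A = √(0.0127) = 0.113
A = 705.8 mm^2, so δA = 0.113 × 705.8 = 79.6 mm^2.

705.8 ± 79.6 mm^2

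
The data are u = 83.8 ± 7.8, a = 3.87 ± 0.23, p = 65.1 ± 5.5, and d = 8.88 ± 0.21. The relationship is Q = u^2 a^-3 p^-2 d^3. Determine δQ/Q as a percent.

31.6%

Each factor contributes (exponent × relative error)² to (δQ/Q)²:
  (2·δu/u)² = (2×0.0931)² = 0.0347;  (-3·δa/a)² = (-3×0.0594)² = 0.0318;  (-2·δp/p)² = (-2×0.0845)² = 0.0286;  (3·δd/d)² = (3×0.0236)² = 0.00503
δQ/Q = √(0.100) = 0.316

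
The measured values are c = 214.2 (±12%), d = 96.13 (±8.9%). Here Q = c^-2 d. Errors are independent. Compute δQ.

0.000536

Q is a product of powers, so relative uncertainties combine in quadrature:
  (-2·δc/c)² = (-2×0.120)² = 0.0576;  (1·δd/d)² = (1×0.0890)² = 0.00792
δQ/Q = √(0.0655) = 0.256
Q = 0.002095, so δQ = 0.256 × 0.002095 = 0.000536.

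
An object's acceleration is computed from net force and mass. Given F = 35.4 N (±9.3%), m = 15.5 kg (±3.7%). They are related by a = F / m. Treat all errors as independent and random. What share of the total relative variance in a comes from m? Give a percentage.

(δa/a)² = (1·δF/F)² + (-1·δm/m)²
  F term: (1×0.0930)² = 0.00865
  m term: (-1×0.0370)² = 0.00137
Total = 0.0100. Share from m = 0.00137/0.0100 = 0.137.

13.7%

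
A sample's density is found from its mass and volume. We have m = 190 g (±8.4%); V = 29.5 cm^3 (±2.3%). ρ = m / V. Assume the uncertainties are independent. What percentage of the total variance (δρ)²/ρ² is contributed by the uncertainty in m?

93.0%

(δρ/ρ)² = (1·δm/m)² + (-1·δV/V)²
  m term: (1×0.0840)² = 0.00706
  V term: (-1×0.0230)² = 0.000529
Total = 0.00759. Share from m = 0.00706/0.00759 = 0.930.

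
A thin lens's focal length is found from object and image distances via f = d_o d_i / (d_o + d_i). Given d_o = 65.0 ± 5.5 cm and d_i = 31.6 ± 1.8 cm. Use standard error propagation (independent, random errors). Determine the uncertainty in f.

∂f/∂d_o = (d_i/(d_o+d_i))² = 0.107;  ∂f/∂d_i = (d_o/(d_o+d_i))² = 0.453
δf = √((∂f/∂d_o · δd_o)² + (∂f/∂d_i · δd_i)²) = √(0.346 + 0.664) = 1.01 cm

1.01 cm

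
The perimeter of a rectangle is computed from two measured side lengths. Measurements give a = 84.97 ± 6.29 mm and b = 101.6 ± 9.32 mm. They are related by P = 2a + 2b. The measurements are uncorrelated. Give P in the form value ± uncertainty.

373.1 ± 22.5 mm

Each term contributes (cᵢ δxᵢ)² to (δP)²:
  (2·δa)² = 158;  (2·δb)² = 347
δP = √(506) = 22.5 mm
P = 373.1 mm.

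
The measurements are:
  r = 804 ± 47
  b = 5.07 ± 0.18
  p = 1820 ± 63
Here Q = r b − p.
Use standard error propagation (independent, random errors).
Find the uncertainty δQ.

Let w = r·b = 4080. δw/w = √((1·δr/r)² + (1·δb/b)²) = √(0.00342 + 0.00126) = 0.0684, so δw = 279.
Q = w − p: δQ = √(δw² + δp²) = √(77700 + 3970) = 286

286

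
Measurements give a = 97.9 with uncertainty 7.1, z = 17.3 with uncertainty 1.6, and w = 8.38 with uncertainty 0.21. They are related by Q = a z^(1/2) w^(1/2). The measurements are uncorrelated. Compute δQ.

Products/powers → add relative errors in quadrature, weighted by exponent:
  (1·δa/a)² = (1×0.0725)² = 0.00526;  (½·δz/z)² = (0.5×0.0925)² = 0.00214;  (½·δw/w)² = (0.5×0.0251)² = 0.000157
δQ/Q = √(0.00755) = 0.0869
Q = 1180, so δQ = 0.0869 × 1180 = 102.

102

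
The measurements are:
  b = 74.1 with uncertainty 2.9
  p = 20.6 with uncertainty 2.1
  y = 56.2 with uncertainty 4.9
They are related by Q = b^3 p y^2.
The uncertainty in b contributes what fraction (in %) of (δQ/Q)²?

(δQ/Q)² = (3·δb/b)² + (1·δp/p)² + (2·δy/y)²
  b term: (3×0.0391)² = 0.0138
  p term: (1×0.102)² = 0.0104
  y term: (2×0.0872)² = 0.0304
Total = 0.0546. Share from b = 0.0138/0.0546 = 0.253.

25.3%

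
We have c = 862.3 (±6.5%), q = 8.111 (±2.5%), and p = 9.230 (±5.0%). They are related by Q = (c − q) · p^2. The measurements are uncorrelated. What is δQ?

Let u = c − q = 854.2. δu = √(δc² + δq²) = √(3140 + 0.0411) = 56.0, so δu/u = 0.0656.
Q is then a monomial in u, p:
δQ/Q = √((δu/u)² + (2·δp/p)²) = √(0.00431 + 0.0100) = 0.120
Q = 72770, so δQ = 0.120 × 72770 = 8700.

8700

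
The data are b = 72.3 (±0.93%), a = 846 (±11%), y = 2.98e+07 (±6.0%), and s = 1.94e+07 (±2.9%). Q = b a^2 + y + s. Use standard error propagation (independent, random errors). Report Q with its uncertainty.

Let p = b·a^2 = 5.17e+07. δp/p = √((1·δb/b)² + (2·δa/a)²) = √(8.65e-05 + 0.0484) = 0.220, so δp = 1.14e+07.
Q = p + y + s: δQ = √(δp² + δy² + δs²) = √(1.3e+14 + 3.2e+12 + 3.17e+11) = 1.15e+07
Q = 1.01e+08.

(1.01 ± 0.115) × 10^8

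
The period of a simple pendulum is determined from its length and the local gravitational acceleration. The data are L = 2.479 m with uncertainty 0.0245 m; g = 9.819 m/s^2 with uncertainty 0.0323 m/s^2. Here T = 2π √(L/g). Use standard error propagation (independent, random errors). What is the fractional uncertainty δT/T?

Relative error in a monomial: (δT/T)² = Σ (nᵢ · δxᵢ/xᵢ)².
  (½·δL/L)² = (0.5×0.00988)² = 2.44e-05;  (−½·δg/g)² = (-0.5×0.00329)² = 2.71e-06
δT/T = √(2.71e-05) = 0.00521

0.00521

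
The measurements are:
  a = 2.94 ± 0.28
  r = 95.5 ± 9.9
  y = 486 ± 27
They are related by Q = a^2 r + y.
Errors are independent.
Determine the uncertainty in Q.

Let p = a^2·r = 825. δp/p = √((2·δa/a)² + (1·δr/r)²) = √(0.0363 + 0.0107) = 0.217, so δp = 179.
Q = p + y: δQ = √(δp² + δy²) = √(32000 + 729) = 181

181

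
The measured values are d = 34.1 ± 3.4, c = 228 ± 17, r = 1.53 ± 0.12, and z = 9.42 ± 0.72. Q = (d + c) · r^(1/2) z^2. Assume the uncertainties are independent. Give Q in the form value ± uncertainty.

Let u = d + c = 262. δu = √(δd² + δc²) = √(11.6 + 289) = 17.3, so δu/u = 0.0661.
Q is then a monomial in u, r, z:
δQ/Q = √((δu/u)² + (½·δr/r)² + (2·δz/z)²) = √(0.00438 + 0.00154 + 0.0234) = 0.171
Q = 28800, so δQ = 0.171 × 28800 = 4920.

28800 ± 4920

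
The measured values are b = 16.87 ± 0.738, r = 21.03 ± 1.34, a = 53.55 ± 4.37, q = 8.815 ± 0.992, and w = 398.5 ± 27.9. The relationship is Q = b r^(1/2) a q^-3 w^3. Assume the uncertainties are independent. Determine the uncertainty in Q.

Relative error in a monomial: (δQ/Q)² = Σ (nᵢ · δxᵢ/xᵢ)².
  (1·δb/b)² = (1×0.0437)² = 0.00191;  (½·δr/r)² = (0.5×0.0637)² = 0.00102;  (1·δa/a)² = (1×0.0816)² = 0.00666;  (-3·δq/q)² = (-3×0.113)² = 0.114;  (3·δw/w)² = (3×0.0700)² = 0.0441
δQ/Q = √(0.168) = 0.409
Q = 3.827e+08, so δQ = 0.409 × 3.827e+08 = 1.57e+08.

1.57e+08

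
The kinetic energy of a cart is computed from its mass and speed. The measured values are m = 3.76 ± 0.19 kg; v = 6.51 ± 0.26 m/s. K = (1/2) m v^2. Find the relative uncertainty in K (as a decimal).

0.0945

Products/powers → add relative errors in quadrature, weighted by exponent:
  (1·δm/m)² = (1×0.0505)² = 0.00255;  (2·δv/v)² = (2×0.0399)² = 0.00638
δK/K = √(0.00893) = 0.0945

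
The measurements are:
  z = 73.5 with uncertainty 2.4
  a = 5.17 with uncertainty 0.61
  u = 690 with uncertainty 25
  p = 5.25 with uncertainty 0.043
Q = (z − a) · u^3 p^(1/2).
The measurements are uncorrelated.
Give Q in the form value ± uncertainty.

Let w = z − a = 68.3. δw = √(δz² + δa²) = √(5.76 + 0.372) = 2.48, so δw/w = 0.0362.
Q is then a monomial in w, u, p:
δQ/Q = √((δw/w)² + (3·δu/u)² + (½·δp/p)²) = √(0.00131 + 0.0118 + 1.68e-05) = 0.115
Q = 5.14e+10, so δQ = 0.115 × 5.14e+10 = 5.9e+09.

(5.14 ± 0.590) × 10^10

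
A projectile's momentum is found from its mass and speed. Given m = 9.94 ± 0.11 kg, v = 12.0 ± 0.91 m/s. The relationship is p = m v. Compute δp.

9.14 kg·m/s

Products/powers → add relative errors in quadrature, weighted by exponent:
  (1·δm/m)² = (1×0.0111)² = 0.000122;  (1·δv/v)² = (1×0.0758)² = 0.00575
δp/p = √(0.00587) = 0.0766
p = 119 kg·m/s, so δp = 0.0766 × 119 = 9.14 kg·m/s.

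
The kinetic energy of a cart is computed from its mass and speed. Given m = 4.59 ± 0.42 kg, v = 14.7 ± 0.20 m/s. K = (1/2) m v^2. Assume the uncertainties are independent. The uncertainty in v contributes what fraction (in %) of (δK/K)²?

8.12%

(δK/K)² = (1·δm/m)² + (2·δv/v)²
  m term: (1×0.0915)² = 0.00837
  v term: (2×0.0136)² = 0.000740
Total = 0.00911. Share from v = 0.000740/0.00911 = 0.0812.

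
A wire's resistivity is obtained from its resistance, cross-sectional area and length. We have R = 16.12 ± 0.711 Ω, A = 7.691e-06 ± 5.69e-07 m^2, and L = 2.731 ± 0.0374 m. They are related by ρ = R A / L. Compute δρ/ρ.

For a monomial ρ ∝ R, A, L^-1, fractional errors add in quadrature:
  (1·δR/R)² = (1×0.0441)² = 0.00195;  (1·δA/A)² = (1×0.0740)² = 0.00547;  (-1·δL/L)² = (-1×0.0137)² = 0.000188
δρ/ρ = √(0.00761) = 0.0872

0.0872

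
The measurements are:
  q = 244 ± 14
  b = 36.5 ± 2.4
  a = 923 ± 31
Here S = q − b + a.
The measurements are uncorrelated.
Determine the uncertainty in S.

Sums and differences: (δS)² = Σ (cᵢ δxᵢ)².
  (δq)² = 196;  (δb)² = 5.76;  (δa)² = 961
δS = √(1160) = 34.1

34.1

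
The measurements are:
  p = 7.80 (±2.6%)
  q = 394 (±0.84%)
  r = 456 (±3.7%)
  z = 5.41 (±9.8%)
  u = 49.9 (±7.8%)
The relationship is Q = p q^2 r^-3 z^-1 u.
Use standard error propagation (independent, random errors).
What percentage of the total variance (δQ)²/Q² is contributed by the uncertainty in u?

21.0%

(δQ/Q)² = (1·δp/p)² + (2·δq/q)² + (-3·δr/r)² + (-1·δz/z)² + (1·δu/u)²
  p term: (1×0.0260)² = 0.000676
  q term: (2×0.00840)² = 0.000282
  r term: (-3×0.0370)² = 0.0123
  z term: (-1×0.0980)² = 0.00960
  u term: (1×0.0780)² = 0.00608
Total = 0.0290. Share from u = 0.00608/0.0290 = 0.210.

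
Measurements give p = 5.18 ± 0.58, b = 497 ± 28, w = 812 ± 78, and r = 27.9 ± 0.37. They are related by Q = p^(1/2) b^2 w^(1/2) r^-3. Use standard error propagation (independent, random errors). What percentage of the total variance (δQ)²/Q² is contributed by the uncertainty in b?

(δQ/Q)² = (½·δp/p)² + (2·δb/b)² + (½·δw/w)² + (-3·δr/r)²
  p term: (0.5×0.112)² = 0.00313
  b term: (2×0.0563)² = 0.0127
  w term: (0.5×0.0961)² = 0.00231
  r term: (-3×0.0133)² = 0.00158
Total = 0.0197. Share from b = 0.0127/0.0197 = 0.644.

64.4%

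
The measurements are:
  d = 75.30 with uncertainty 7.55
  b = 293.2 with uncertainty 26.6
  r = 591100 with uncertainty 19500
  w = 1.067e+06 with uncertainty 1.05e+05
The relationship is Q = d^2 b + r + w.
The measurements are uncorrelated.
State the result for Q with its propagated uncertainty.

(3.321 ± 0.381) × 10^6

Let p = d^2·b = 1.662e+06. δp/p = √((2·δd/d)² + (1·δb/b)²) = √(0.0402 + 0.00823) = 0.220, so δp = 3.66e+05.
Q = p + r + w: δQ = √(δp² + δr² + δw²) = √(1.34e+11 + 3.8e+08 + 1.1e+10) = 3.81e+05
Q = 3.321e+06.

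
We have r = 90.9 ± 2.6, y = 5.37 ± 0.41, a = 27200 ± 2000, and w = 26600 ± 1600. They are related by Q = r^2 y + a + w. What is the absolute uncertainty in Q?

Let p = r^2·y = 44400. δp/p = √((2·δr/r)² + (1·δy/y)²) = √(0.00327 + 0.00583) = 0.0954, so δp = 4230.
Q = p + a + w: δQ = √(δp² + δa² + δw²) = √(1.79e+07 + 4e+06 + 2.56e+06) = 4950

4950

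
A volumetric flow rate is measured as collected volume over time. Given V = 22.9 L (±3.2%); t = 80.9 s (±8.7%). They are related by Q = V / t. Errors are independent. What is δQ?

0.0262 L/s

Since Q is a product/quotient, work with relative uncertainties:
  (1·δV/V)² = (1×0.0320)² = 0.00102;  (-1·δt/t)² = (-1×0.0870)² = 0.00757
δQ/Q = √(0.00859) = 0.0927
Q = 0.283 L/s, so δQ = 0.0927 × 0.283 = 0.0262 L/s.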